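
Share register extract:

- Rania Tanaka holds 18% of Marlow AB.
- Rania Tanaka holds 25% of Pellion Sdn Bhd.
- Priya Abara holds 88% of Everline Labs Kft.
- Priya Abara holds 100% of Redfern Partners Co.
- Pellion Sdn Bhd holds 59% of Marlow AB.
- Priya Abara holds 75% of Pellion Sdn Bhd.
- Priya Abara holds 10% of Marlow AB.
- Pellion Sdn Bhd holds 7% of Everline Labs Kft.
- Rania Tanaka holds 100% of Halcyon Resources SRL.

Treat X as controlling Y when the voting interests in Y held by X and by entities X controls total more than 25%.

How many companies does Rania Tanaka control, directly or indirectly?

Rania holds 100% of Halcyon, so Rania controls Halcyon.
No other company's threshold is met.
Rania controls 1 company.

1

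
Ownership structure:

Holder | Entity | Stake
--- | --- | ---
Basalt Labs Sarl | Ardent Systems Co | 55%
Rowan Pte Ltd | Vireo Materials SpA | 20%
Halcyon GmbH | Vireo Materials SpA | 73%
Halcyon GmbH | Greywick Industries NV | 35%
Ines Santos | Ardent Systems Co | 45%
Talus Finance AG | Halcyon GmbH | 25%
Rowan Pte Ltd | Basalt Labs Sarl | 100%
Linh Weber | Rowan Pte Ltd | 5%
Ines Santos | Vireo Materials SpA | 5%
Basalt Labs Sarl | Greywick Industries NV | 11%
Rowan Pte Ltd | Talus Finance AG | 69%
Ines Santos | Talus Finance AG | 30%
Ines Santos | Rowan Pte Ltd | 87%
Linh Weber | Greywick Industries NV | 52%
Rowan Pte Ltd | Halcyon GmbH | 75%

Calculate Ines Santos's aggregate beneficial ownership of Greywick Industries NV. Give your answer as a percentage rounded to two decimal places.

Ines reaches Greywick along 4 paths.
Via Rowan → Basalt: 87% × 100% × 11% = 9.57%.
Via Rowan → Halcyon: 87% × 75% × 35% = 22.8375%.
Via Rowan → Talus → Halcyon: 87% × 69% × 25% × 35% = 5.252625%.
Via Talus → Halcyon: 30% × 25% × 35% = 2.625%.
Total: 9.57% + 22.8375% + 5.252625% + 2.625% = 40.285125%.
Rounded: 40.29%.

40.29%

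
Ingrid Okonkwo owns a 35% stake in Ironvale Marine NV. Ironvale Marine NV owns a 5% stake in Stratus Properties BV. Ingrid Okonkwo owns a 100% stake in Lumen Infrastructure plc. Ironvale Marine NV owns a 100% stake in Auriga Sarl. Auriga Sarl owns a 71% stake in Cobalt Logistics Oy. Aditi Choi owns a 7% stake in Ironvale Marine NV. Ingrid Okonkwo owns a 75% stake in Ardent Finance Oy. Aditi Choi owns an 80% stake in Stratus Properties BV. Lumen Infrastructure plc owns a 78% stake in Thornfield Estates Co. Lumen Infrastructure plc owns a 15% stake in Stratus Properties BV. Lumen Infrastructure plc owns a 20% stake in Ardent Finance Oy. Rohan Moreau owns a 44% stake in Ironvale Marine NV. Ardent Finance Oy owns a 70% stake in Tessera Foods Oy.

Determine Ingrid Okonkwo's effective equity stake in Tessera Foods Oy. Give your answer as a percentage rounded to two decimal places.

Ingrid reaches Tessera along 2 paths.
Via Ardent: 75% × 70% = 52.5%.
Via Lumen → Ardent: 100% × 20% × 70% = 14%.
Total: 52.5% + 14% = 66.5%.
Rounded: 66.50%.

66.50%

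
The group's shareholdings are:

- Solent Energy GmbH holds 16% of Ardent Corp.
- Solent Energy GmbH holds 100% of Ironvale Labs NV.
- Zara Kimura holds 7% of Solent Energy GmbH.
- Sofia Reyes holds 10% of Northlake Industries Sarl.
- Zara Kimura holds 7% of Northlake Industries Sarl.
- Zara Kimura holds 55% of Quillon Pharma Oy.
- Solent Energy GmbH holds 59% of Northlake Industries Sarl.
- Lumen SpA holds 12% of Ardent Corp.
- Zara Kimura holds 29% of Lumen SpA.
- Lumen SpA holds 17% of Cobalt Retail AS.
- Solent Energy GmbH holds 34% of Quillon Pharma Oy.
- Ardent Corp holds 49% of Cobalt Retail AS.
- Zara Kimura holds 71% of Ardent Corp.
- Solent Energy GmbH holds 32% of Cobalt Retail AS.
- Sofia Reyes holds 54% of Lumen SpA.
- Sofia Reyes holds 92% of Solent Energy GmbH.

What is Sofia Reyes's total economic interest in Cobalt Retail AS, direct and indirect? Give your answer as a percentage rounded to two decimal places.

49.01%

Sofia reaches Cobalt along 4 paths.
Via Lumen: 54% × 17% = 9.18%.
Via Solent → Ardent: 92% × 16% × 49% = 7.2128%.
Via Lumen → Ardent: 54% × 12% × 49% = 3.1752%.
Via Solent: 92% × 32% = 29.44%.
Total: 9.18% + 7.2128% + 3.1752% + 29.44% = 49.008%.
Rounded: 49.01%.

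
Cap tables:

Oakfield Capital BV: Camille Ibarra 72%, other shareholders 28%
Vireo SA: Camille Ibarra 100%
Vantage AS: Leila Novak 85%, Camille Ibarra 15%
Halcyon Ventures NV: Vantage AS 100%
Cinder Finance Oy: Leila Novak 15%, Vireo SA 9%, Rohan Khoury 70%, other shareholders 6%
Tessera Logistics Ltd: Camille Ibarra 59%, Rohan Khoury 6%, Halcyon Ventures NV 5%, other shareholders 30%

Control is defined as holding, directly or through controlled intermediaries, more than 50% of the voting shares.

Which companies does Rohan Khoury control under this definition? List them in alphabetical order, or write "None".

Rohan holds 70% of Cinder, so Rohan controls Cinder.
No other company's threshold is met.

Cinder Finance Oy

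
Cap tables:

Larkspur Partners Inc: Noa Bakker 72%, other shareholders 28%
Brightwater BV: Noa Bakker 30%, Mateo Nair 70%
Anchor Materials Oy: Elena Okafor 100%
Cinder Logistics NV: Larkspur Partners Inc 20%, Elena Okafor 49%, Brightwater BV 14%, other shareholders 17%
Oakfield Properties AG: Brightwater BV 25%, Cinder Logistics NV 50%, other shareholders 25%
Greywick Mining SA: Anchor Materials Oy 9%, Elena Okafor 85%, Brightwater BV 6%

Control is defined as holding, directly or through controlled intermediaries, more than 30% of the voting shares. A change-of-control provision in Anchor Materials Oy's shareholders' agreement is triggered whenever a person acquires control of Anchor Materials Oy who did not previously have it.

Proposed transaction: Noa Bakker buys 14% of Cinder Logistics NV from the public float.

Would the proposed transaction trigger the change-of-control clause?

No

The purchase changes only Noa's holdings, so Noa is the only person who could newly come to control Anchor.
Noa holds 72% of Larkspur, so Noa controls Larkspur.
Neither Noa nor any entity Noa controls holds any voting interest in Anchor.
So before the transaction, Noa does not control Anchor.
After the purchase, Noa holds 14% of Cinder directly.
Larkspur and Noa together hold 20% + 14% = 34% of Cinder, so Noa controls Cinder.
Cinder holds 50% of Oakfield, so Noa controls Oakfield.
After the transaction, neither Noa nor any entity Noa controls holds a voting interest in Anchor, so Noa still does not control it.
No new person acquires control, so the clause is not triggered.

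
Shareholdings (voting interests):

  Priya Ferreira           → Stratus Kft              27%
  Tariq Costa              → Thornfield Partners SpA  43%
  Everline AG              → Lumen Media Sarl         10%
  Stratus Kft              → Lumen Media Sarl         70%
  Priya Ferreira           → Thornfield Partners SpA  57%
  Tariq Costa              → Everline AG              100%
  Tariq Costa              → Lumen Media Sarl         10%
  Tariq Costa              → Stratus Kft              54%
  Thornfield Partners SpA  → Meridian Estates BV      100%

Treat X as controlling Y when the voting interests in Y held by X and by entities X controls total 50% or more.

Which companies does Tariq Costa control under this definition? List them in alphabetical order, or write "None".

Everline AG, Lumen Media Sarl, Stratus Kft

Tariq holds 100% of Everline, so Tariq controls Everline.
Tariq holds 54% of Stratus, so Tariq controls Stratus.
Stratus and Everline and Tariq together hold 70% + 10% + 10% = 90% of Lumen, so Tariq controls Lumen.
No other company's threshold is met.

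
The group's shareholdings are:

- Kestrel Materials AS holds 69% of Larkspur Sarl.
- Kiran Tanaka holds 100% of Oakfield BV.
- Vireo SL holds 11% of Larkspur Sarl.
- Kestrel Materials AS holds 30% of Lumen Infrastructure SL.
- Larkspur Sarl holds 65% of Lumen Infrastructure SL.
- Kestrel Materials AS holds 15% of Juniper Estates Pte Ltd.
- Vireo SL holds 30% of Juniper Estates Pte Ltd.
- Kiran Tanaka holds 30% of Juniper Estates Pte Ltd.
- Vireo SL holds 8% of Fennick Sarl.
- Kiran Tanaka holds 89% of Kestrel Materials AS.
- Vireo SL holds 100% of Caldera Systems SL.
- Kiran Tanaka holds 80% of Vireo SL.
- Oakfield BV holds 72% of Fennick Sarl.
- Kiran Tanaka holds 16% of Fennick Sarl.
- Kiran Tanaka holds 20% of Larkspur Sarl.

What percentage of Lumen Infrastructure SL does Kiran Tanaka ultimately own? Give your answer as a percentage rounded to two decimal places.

Kiran reaches Lumen along 4 paths.
Via Kestrel: 89% × 30% = 26.7%.
Via Kestrel → Larkspur: 89% × 69% × 65% = 39.9165%.
Via Vireo → Larkspur: 80% × 11% × 65% = 5.72%.
Via Larkspur: 20% × 65% = 13%.
Total: 26.7% + 39.9165% + 5.72% + 13% = 85.3365%.
Rounded: 85.34%.

85.34%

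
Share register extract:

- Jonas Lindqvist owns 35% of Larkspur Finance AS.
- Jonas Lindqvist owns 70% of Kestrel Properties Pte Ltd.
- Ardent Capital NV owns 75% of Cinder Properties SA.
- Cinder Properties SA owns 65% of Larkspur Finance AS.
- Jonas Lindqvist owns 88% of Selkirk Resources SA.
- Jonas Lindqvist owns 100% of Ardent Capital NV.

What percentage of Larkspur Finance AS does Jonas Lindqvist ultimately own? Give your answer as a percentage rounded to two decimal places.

83.75%

Jonas reaches Larkspur along 2 paths.
Via Ardent → Cinder: 100% × 75% × 65% = 48.75%.
Direct stake: 35% = 35%.
Total: 48.75% + 35% = 83.75%.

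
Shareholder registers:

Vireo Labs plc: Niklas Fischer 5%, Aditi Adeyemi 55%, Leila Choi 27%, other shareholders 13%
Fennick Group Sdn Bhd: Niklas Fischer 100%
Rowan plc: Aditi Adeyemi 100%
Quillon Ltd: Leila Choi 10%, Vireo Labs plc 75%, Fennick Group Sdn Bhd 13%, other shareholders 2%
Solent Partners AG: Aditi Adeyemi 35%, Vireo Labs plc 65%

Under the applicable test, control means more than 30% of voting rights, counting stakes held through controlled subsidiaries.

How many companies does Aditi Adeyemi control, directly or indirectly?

4

Aditi holds 55% of Vireo, so Aditi controls Vireo.
Aditi holds 100% of Rowan, so Aditi controls Rowan.
Vireo holds 75% of Quillon, so Aditi controls Quillon.
Aditi and Vireo together hold 35% + 65% = 100% of Solent, so Aditi controls Solent.
No other company's threshold is met.
Aditi controls 4 companies.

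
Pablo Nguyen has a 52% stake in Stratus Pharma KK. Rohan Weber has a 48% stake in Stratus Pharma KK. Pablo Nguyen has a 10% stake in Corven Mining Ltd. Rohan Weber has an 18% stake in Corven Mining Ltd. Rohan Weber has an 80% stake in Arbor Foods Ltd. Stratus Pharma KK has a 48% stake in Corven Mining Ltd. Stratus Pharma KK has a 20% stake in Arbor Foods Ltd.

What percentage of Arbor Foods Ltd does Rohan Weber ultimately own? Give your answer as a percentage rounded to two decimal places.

89.60%

Rohan reaches Arbor along 2 paths.
Via Stratus: 48% × 20% = 9.6%.
Direct stake: 80% = 80%.
Total: 9.6% + 80% = 89.6%.
Rounded: 89.60%.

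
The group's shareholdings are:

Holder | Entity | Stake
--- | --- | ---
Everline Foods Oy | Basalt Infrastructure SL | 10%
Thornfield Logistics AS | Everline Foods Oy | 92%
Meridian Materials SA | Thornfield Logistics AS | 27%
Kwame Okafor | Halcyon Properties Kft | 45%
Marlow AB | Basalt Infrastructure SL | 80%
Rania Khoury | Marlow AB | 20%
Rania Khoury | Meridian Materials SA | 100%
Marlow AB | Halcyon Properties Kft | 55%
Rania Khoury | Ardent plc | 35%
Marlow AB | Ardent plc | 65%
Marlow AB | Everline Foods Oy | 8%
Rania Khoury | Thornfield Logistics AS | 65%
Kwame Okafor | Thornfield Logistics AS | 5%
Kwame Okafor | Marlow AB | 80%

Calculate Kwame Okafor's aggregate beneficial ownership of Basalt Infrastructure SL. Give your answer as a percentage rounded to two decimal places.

Kwame reaches Basalt along 3 paths.
Via Marlow → Everline: 80% × 8% × 10% = 0.64%.
Via Thornfield → Everline: 5% × 92% × 10% = 0.46%.
Via Marlow: 80% × 80% = 64%.
Total: 0.64% + 0.46% + 64% = 65.1%.
Rounded: 65.10%.

65.10%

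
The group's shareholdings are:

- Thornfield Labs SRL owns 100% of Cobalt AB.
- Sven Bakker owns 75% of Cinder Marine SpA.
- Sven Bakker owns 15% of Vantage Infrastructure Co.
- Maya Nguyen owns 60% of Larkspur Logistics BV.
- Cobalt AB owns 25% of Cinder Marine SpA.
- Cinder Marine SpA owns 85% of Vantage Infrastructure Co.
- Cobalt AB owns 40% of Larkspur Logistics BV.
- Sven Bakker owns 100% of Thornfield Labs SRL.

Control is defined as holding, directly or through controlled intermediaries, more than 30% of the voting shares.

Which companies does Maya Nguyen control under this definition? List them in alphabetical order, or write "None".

Larkspur Logistics BV

Maya holds 60% of Larkspur, so Maya controls Larkspur.
No other company's threshold is met.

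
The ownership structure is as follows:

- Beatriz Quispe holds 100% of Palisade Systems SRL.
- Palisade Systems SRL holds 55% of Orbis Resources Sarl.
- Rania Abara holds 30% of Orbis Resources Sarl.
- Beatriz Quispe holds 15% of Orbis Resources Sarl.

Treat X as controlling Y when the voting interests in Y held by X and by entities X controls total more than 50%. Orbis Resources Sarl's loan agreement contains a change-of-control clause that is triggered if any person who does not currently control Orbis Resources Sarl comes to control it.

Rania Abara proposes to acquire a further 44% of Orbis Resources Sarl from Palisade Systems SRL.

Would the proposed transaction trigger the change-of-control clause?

Yes

The purchase adds only to Rania's holdings (Palisade's stake shrinks), so Rania is the only person who could newly come to control Orbis.
Rania's largest direct stake is 30% in Orbis, which does not meet the threshold, so Rania controls no company.
In Orbis, Rania's side holds only 30%, not > 50%.
So before the transaction, Rania does not control Orbis.
After the purchase, Rania's direct stake in Orbis rises to 30% + 44% = 74%, and Palisade's stake falls to 11%.
Rania holds 74% of Orbis, so Rania controls Orbis.
Rania did not control Orbis before and does after, so the clause is triggered.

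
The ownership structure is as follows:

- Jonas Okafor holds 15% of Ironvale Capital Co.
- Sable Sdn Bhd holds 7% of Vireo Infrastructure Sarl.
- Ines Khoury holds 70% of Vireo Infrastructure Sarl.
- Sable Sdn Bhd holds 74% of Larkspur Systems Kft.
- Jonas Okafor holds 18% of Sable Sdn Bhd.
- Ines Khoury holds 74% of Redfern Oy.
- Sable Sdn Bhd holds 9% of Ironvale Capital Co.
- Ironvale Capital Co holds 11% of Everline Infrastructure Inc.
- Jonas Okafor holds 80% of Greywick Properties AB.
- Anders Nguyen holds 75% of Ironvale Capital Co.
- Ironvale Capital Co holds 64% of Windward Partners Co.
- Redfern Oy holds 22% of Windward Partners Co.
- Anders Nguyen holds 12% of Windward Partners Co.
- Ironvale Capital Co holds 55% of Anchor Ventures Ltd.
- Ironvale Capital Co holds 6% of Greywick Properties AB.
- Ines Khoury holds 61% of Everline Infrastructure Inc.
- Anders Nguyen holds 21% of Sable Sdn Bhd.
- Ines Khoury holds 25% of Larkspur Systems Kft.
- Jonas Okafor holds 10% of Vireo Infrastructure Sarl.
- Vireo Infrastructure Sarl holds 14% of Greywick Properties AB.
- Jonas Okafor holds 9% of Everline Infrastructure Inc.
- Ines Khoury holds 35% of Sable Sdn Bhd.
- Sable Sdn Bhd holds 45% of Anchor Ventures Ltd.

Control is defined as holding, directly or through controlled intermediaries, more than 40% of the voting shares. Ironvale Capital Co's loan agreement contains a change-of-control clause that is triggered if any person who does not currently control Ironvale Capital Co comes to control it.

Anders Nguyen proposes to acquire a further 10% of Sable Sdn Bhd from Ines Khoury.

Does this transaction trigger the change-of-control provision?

No

The purchase adds only to Anders's holdings (Ines's stake shrinks), so Anders is the only person who could newly come to control Ironvale.
Anders holds 75% of Ironvale, so Anders controls Ironvale.
So Anders already controls Ironvale before the transaction.
After the purchase, Anders's direct stake in Sable rises to 21% + 10% = 31%, and Ines's stake falls to 25%.
Anders controlled Ironvale already, so this is not a new person acquiring control; every other person's position is unchanged or reduced.
No new person acquires control, so the clause is not triggered.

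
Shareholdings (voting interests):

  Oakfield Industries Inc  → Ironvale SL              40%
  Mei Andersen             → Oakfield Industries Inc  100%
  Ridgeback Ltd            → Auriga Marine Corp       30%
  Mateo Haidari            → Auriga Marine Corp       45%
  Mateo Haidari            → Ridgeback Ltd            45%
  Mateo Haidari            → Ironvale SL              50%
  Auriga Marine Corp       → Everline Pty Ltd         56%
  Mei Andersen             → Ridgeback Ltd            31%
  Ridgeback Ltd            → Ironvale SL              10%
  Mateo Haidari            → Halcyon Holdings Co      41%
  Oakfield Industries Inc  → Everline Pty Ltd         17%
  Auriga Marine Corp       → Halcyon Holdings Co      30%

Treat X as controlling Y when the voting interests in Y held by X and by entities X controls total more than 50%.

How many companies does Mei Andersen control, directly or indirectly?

Mei holds 100% of Oakfield, so Mei controls Oakfield.
No other company's threshold is met.
Mei controls 1 company.

1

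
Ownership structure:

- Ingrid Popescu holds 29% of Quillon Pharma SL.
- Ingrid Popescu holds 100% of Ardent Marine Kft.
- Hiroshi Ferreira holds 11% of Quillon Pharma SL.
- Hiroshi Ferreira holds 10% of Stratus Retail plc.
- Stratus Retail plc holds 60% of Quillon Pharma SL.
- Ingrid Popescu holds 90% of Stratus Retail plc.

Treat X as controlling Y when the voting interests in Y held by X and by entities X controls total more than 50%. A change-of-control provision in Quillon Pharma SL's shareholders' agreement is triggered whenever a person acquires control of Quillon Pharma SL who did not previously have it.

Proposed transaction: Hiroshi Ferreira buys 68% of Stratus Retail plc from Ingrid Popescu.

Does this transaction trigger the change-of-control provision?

Yes

The purchase adds only to Hiroshi's holdings (Ingrid's stake shrinks), so Hiroshi is the only person who could newly come to control Quillon.
Hiroshi's largest direct stake is 11% in Quillon, which does not meet the threshold, so Hiroshi controls no company.
In Quillon, Hiroshi's side holds only 11%, not > 50%.
So before the transaction, Hiroshi does not control Quillon.
After the purchase, Hiroshi's direct stake in Stratus rises to 10% + 68% = 78%, and Ingrid's stake falls to 22%.
Hiroshi holds 78% of Stratus, so Hiroshi controls Stratus.
Hiroshi and Stratus together hold 11% + 60% = 71% of Quillon, so Hiroshi controls Quillon.
Hiroshi did not control Quillon before and does after, so the clause is triggered.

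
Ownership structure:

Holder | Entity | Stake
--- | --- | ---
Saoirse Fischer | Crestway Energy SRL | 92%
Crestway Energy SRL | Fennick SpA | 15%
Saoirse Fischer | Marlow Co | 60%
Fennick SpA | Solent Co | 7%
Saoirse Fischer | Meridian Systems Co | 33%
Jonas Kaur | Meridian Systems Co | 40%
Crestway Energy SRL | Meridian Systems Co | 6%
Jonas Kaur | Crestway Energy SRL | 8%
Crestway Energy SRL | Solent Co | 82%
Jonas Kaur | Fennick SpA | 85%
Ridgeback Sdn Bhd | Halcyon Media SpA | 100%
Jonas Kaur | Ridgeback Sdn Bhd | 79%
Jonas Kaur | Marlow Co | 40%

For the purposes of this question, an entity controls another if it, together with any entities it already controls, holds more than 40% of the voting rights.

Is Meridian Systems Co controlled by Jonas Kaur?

Jonas holds 79% of Ridgeback, so Jonas controls Ridgeback.
Jonas holds 85% of Fennick, so Jonas controls Fennick.
Ridgeback holds 100% of Halcyon, so Jonas controls Halcyon.
In Meridian, Jonas's side holds only 40%, not > 40%.
So Jonas does not control Meridian.

No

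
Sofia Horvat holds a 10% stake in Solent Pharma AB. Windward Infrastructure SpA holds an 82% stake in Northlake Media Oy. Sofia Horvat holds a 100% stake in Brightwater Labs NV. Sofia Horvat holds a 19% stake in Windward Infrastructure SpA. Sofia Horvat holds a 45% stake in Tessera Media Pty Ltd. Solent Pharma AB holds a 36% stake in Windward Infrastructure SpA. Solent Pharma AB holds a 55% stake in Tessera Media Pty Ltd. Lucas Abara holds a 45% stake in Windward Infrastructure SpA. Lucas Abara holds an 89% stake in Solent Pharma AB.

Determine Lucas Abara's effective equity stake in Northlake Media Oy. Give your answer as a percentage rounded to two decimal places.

Lucas reaches Northlake along 2 paths.
Via Solent → Windward: 89% × 36% × 82% = 26.2728%.
Via Windward: 45% × 82% = 36.9%.
Total: 26.2728% + 36.9% = 63.1728%.
Rounded: 63.17%.

63.17%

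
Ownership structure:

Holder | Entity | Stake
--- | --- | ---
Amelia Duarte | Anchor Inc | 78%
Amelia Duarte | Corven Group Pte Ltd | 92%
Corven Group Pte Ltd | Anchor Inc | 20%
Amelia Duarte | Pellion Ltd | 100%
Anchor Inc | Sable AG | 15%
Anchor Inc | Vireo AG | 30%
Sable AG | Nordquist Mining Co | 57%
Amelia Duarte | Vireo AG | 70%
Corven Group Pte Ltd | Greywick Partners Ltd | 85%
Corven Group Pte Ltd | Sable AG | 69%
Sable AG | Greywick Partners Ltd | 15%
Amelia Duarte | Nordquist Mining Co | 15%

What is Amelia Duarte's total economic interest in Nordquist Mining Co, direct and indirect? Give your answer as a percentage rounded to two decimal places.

59.43%

Amelia reaches Nordquist along 4 paths.
Direct stake: 15% = 15%.
Via Corven → Sable: 92% × 69% × 57% = 36.1836%.
Via Anchor → Sable: 78% × 15% × 57% = 6.669%.
Via Corven → Anchor → Sable: 92% × 20% × 15% × 57% = 1.5732%.
Total: 15% + 36.1836% + 6.669% + 1.5732% = 59.4258%.
Rounded: 59.43%.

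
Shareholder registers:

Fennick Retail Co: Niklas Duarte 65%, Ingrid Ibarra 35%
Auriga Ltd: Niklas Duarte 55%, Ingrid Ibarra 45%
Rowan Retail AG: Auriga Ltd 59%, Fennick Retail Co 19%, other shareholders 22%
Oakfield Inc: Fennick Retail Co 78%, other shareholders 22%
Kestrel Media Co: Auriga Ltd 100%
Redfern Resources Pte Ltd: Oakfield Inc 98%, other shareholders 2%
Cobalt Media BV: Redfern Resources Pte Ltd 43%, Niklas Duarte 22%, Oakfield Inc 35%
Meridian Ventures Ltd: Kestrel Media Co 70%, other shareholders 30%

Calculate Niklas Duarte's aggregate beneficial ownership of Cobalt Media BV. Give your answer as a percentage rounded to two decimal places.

61.11%

Niklas reaches Cobalt along 3 paths.
Via Fennick → Oakfield → Redfern: 65% × 78% × 98% × 43% = 21.36498%.
Direct stake: 22% = 22%.
Via Fennick → Oakfield: 65% × 78% × 35% = 17.745%.
Total: 21.36498% + 22% + 17.745% = 61.10998%.
Rounded: 61.11%.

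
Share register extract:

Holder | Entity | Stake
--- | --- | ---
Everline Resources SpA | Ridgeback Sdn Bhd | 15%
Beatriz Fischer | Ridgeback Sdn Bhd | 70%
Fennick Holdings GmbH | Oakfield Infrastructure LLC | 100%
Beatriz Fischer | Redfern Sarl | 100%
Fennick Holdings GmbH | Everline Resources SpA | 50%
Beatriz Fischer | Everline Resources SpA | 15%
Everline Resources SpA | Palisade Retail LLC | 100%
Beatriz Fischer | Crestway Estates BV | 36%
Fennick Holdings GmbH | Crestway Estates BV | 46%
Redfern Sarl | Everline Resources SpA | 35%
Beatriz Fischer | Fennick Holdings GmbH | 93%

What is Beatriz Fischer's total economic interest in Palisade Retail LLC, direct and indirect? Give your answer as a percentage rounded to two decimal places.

96.50%

Beatriz reaches Palisade along 3 paths.
Via Fennick → Everline: 93% × 50% × 100% = 46.5%.
Via Everline: 15% × 100% = 15%.
Via Redfern → Everline: 100% × 35% × 100% = 35%.
Total: 46.5% + 15% + 35% = 96.5%.
Rounded: 96.50%.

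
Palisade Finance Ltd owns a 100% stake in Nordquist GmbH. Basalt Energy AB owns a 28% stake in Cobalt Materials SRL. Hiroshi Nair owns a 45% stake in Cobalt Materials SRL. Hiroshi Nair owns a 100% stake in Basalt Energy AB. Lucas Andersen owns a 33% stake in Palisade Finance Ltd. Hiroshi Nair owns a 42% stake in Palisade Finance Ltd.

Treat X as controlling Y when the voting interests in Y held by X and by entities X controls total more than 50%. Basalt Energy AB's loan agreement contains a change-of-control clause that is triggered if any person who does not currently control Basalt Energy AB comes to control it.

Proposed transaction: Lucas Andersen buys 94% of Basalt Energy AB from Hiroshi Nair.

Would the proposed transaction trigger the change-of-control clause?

Yes

The purchase adds only to Lucas's holdings (Hiroshi's stake shrinks), so Lucas is the only person who could newly come to control Basalt.
Lucas's largest direct stake is 33% in Palisade, which does not meet the threshold, so Lucas controls no company.
Neither Lucas nor any entity Lucas controls holds any voting interest in Basalt.
So before the transaction, Lucas does not control Basalt.
After the purchase, Lucas holds 94% of Basalt directly, and Hiroshi's stake falls to 6%.
Lucas holds 94% of Basalt, so Lucas controls Basalt.
Lucas did not control Basalt before and does after, so the clause is triggered.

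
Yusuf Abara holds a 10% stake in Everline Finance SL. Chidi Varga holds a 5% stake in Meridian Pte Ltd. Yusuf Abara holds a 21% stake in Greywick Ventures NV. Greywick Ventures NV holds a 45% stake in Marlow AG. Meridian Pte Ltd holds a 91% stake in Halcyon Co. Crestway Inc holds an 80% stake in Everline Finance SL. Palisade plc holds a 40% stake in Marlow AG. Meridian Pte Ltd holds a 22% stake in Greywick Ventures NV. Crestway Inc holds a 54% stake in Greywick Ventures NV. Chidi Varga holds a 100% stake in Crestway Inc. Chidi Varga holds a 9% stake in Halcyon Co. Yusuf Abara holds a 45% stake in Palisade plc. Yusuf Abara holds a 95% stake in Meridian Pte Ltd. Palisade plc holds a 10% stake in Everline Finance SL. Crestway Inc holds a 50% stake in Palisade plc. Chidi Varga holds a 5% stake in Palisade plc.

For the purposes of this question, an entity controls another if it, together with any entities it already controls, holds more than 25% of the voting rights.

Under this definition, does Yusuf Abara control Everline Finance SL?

Yusuf holds 95% of Meridian, so Yusuf controls Meridian.
Yusuf holds 45% of Palisade, so Yusuf controls Palisade.
Meridian and Yusuf together hold 22% + 21% = 43% of Greywick, so Yusuf controls Greywick.
Greywick and Palisade together hold 45% + 40% = 85% of Marlow, so Yusuf controls Marlow.
Meridian holds 91% of Halcyon, so Yusuf controls Halcyon.
In Everline, Yusuf's side holds only 10% + 10% = 20%, not > 25%.
So Yusuf does not control Everline.

No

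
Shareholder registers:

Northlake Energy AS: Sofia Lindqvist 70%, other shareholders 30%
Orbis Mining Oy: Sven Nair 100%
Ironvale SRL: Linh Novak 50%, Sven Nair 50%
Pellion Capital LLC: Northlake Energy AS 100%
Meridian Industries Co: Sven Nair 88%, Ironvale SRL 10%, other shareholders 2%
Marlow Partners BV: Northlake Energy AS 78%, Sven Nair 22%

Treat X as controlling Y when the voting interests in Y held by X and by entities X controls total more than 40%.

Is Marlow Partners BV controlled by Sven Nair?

No

Sven holds 100% of Orbis, so Sven controls Orbis.
Sven holds 50% of Ironvale, so Sven controls Ironvale.
Sven and Ironvale together hold 88% + 10% = 98% of Meridian, so Sven controls Meridian.
In Marlow, Sven's side holds only 22%, not > 40%.
So Sven does not control Marlow.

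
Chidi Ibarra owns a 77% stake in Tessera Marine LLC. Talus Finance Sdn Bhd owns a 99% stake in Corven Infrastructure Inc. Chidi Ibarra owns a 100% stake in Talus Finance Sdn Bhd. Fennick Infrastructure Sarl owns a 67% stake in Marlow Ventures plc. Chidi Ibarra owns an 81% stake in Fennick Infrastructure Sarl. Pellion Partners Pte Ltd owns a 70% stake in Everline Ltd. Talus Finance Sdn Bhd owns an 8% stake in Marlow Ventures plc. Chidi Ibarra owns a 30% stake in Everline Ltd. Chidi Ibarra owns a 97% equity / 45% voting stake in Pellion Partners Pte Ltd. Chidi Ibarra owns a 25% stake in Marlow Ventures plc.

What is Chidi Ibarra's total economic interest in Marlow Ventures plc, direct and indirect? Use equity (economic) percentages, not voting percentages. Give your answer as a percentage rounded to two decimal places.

Chidi reaches Marlow along 3 paths.
Via Talus: 100% × 8% = 8%.
Direct stake: 25% = 25%.
Via Fennick: 81% × 67% = 54.27%.
Total: 8% + 25% + 54.27% = 87.27%.

87.27%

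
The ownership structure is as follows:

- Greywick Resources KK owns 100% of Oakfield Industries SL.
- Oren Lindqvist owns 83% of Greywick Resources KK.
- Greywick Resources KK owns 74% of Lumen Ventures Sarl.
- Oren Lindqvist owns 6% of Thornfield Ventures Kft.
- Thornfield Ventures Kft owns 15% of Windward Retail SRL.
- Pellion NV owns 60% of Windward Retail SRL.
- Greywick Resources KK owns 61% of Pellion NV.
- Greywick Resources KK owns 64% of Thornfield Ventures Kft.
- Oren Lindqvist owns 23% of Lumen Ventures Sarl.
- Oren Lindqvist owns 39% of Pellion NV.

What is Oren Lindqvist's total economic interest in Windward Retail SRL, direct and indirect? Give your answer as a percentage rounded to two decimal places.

62.65%

Oren reaches Windward along 4 paths.
Via Greywick → Thornfield: 83% × 64% × 15% = 7.968%.
Via Thornfield: 6% × 15% = 0.9%.
Via Greywick → Pellion: 83% × 61% × 60% = 30.378%.
Via Pellion: 39% × 60% = 23.4%.
Total: 7.968% + 0.9% + 30.378% + 23.4% = 62.646%.
Rounded: 62.65%.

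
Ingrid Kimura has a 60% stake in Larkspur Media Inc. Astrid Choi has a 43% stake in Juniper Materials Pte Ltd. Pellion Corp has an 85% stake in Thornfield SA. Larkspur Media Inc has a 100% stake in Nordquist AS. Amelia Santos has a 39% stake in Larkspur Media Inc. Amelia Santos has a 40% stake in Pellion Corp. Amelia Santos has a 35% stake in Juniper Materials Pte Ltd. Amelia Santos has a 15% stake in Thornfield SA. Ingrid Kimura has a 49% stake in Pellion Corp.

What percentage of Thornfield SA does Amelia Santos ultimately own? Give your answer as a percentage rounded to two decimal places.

Amelia reaches Thornfield along 2 paths.
Via Pellion: 40% × 85% = 34%.
Direct stake: 15% = 15%.
Total: 34% + 15% = 49%.
Rounded: 49.00%.

49.00%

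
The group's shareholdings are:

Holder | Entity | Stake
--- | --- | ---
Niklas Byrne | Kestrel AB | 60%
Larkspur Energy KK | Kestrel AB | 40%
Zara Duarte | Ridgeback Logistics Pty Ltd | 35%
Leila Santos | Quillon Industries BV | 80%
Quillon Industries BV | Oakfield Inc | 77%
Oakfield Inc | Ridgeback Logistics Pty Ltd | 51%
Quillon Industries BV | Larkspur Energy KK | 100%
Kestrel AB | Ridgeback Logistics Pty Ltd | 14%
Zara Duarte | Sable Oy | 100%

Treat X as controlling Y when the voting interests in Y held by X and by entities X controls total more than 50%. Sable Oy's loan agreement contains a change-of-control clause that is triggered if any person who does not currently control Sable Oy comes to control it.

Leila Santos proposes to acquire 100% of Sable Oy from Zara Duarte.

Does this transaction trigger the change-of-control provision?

The purchase adds only to Leila's holdings (Zara's stake shrinks), so Leila is the only person who could newly come to control Sable.
Leila holds 80% of Quillon, so Leila controls Quillon.
Quillon holds 100% of Larkspur, so Leila controls Larkspur.
Quillon holds 77% of Oakfield, so Leila controls Oakfield.
Oakfield holds 51% of Ridgeback, so Leila controls Ridgeback.
Neither Leila nor any entity Leila controls holds any voting interest in Sable.
So before the transaction, Leila does not control Sable.
After the purchase, Leila holds 100% of Sable directly, and Zara's stake falls to 0%.
Leila holds 100% of Sable, so Leila controls Sable.
Leila did not control Sable before and does after, so the clause is triggered.

Yes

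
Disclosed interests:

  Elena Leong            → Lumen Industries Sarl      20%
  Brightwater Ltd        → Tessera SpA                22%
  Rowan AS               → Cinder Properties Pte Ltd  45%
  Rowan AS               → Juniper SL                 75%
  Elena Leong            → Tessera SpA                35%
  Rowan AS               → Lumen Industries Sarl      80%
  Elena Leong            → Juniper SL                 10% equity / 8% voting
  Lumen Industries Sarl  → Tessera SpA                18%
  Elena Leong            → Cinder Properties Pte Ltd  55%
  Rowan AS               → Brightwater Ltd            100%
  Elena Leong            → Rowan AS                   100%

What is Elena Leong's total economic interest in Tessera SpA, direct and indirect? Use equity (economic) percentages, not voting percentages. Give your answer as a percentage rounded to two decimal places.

75.00%

Elena reaches Tessera along 4 paths.
Via Lumen: 20% × 18% = 3.6%.
Via Rowan → Lumen: 100% × 80% × 18% = 14.4%.
Direct stake: 35% = 35%.
Via Rowan → Brightwater: 100% × 100% × 22% = 22%.
Total: 3.6% + 14.4% + 35% + 22% = 75%.
Rounded: 75.00%.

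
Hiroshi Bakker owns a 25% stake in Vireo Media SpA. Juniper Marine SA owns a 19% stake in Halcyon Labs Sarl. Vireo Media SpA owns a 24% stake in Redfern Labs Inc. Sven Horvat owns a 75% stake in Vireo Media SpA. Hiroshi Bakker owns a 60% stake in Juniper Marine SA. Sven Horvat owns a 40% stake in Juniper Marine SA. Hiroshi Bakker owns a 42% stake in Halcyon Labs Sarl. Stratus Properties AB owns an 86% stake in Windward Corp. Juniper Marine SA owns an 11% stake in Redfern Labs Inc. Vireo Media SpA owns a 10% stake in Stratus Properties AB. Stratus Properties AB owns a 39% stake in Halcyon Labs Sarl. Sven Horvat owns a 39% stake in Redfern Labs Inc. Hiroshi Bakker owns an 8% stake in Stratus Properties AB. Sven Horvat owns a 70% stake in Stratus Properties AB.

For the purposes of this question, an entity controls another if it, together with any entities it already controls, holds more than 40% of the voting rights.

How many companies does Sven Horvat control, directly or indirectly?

4

Sven holds 75% of Vireo, so Sven controls Vireo.
Sven and Vireo together hold 70% + 10% = 80% of Stratus, so Sven controls Stratus.
Sven and Vireo together hold 39% + 24% = 63% of Redfern, so Sven controls Redfern.
Stratus holds 86% of Windward, so Sven controls Windward.
No other company's threshold is met.
Sven controls 4 companies.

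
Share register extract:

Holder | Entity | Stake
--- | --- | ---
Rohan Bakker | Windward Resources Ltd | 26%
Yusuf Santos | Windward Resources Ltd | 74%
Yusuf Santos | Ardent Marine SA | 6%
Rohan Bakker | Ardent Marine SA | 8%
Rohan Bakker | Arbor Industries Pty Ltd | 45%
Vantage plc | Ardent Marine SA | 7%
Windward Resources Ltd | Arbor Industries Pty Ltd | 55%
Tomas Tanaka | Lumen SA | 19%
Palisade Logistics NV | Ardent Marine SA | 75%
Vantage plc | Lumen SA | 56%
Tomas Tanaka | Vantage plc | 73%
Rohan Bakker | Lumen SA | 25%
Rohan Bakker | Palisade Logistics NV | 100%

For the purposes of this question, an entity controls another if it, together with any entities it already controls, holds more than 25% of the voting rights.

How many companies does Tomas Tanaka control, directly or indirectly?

2

Tomas holds 73% of Vantage, so Tomas controls Vantage.
Vantage and Tomas together hold 56% + 19% = 75% of Lumen, so Tomas controls Lumen.
No other company's threshold is met.
Tomas controls 2 companies.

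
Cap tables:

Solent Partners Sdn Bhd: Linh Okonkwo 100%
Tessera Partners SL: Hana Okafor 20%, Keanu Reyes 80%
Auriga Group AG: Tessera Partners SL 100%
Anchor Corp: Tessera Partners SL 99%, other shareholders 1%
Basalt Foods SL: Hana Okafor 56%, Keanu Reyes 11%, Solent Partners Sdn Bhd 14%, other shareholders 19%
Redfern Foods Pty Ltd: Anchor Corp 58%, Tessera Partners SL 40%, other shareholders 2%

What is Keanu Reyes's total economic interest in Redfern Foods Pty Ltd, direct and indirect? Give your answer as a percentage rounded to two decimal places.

77.94%

Keanu reaches Redfern along 2 paths.
Via Tessera → Anchor: 80% × 99% × 58% = 45.936%.
Via Tessera: 80% × 40% = 32%.
Total: 45.936% + 32% = 77.936%.
Rounded: 77.94%.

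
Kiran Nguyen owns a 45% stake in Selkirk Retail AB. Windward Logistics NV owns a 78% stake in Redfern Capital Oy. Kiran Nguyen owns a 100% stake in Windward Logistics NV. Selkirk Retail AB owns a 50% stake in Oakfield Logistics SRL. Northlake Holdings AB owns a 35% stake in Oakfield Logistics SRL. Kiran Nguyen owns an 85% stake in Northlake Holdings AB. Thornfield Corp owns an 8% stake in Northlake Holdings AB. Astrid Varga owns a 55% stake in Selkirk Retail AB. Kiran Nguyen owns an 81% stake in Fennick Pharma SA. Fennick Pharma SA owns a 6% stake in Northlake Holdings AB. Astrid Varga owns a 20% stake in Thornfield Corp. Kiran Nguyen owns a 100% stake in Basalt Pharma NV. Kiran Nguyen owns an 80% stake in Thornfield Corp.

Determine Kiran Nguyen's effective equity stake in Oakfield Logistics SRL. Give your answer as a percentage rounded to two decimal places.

Kiran reaches Oakfield along 4 paths.
Via Thornfield → Northlake: 80% × 8% × 35% = 2.24%.
Via Northlake: 85% × 35% = 29.75%.
Via Fennick → Northlake: 81% × 6% × 35% = 1.701%.
Via Selkirk: 45% × 50% = 22.5%.
Total: 2.24% + 29.75% + 1.701% + 22.5% = 56.191%.
Rounded: 56.19%.

56.19%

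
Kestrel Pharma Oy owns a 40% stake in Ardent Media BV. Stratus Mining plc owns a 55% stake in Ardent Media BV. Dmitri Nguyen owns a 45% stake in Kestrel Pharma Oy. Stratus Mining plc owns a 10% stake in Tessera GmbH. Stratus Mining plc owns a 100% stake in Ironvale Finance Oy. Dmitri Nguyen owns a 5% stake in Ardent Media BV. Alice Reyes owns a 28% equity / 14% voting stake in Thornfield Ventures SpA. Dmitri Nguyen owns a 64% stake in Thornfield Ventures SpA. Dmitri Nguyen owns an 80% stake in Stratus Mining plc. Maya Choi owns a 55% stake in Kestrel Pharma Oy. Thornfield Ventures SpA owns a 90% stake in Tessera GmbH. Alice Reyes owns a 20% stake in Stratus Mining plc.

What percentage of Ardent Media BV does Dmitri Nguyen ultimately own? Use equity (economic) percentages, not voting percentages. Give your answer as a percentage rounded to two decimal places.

Dmitri reaches Ardent along 3 paths.
Via Kestrel: 45% × 40% = 18%.
Direct stake: 5% = 5%.
Via Stratus: 80% × 55% = 44%.
Total: 18% + 5% + 44% = 67%.
Rounded: 67.00%.

67.00%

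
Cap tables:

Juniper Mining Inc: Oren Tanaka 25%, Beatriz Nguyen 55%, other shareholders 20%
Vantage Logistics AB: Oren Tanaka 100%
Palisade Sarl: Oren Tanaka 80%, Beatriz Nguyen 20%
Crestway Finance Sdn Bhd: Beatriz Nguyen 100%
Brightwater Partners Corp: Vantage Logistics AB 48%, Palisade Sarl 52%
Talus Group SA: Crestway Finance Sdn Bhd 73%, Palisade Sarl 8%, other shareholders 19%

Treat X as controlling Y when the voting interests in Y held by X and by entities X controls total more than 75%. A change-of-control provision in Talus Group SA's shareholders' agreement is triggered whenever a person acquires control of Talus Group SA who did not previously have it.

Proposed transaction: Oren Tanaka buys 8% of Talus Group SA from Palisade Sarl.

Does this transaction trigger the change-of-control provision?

The purchase adds only to Oren's holdings (Palisade's stake shrinks), so Oren is the only person who could newly come to control Talus.
Oren holds 100% of Vantage, so Oren controls Vantage.
Oren holds 80% of Palisade, so Oren controls Palisade.
Vantage and Palisade together hold 48% + 52% = 100% of Brightwater, so Oren controls Brightwater.
In Talus, Oren's side holds only 8%, not > 75%.
So before the transaction, Oren does not control Talus.
After the purchase, Oren holds 8% of Talus directly, and Palisade's stake falls to 0%.
After the transaction, Oren's side holds 8% of Talus, not > 75%, so Oren still does not control Talus.
No new person acquires control, so the clause is not triggered.

No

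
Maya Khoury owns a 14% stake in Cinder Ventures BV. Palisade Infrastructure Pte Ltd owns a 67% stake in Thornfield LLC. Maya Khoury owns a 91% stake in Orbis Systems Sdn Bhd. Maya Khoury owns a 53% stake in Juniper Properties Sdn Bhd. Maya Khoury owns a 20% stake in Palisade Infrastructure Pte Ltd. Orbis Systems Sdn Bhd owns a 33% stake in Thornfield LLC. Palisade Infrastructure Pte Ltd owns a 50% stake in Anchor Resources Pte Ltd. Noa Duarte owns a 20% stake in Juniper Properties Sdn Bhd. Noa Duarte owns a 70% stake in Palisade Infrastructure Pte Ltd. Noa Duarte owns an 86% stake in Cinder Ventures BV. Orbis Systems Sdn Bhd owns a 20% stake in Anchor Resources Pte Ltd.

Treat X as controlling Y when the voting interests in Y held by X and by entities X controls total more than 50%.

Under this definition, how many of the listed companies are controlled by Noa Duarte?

Noa holds 70% of Palisade, so Noa controls Palisade.
Palisade holds 67% of Thornfield, so Noa controls Thornfield.
Noa holds 86% of Cinder, so Noa controls Cinder.
No other company's threshold is met.
Noa controls 3 companies.

3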